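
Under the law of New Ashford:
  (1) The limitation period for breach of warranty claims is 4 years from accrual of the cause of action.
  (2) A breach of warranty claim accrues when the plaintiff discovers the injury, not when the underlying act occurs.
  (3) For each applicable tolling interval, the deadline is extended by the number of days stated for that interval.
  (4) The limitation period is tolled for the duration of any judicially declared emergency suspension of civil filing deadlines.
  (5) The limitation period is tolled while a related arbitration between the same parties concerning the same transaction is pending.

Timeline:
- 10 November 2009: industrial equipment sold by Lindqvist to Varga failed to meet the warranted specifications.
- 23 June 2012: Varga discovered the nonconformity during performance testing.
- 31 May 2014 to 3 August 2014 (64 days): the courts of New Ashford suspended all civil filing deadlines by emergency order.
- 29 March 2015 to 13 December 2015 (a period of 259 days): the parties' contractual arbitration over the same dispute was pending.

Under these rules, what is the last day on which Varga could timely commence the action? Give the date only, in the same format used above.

The claim did not accrue until Varga discovered the injury on 23 June 2012; the 10 November 2009 act date does not start the clock under the stated rule.
The untolled deadline — 4 years after 23 June 2012 — is 23 June 2016.
Because the emergency suspension of filing deadlines ran from 31 May 2014 to 3 August 2014, the deadline is extended by 64 days to 26 August 2016.
Because the pending related arbitration ran from 29 March 2015 to 13 December 2015, the deadline is extended by 259 days to 12 May 2017.

12 May 2017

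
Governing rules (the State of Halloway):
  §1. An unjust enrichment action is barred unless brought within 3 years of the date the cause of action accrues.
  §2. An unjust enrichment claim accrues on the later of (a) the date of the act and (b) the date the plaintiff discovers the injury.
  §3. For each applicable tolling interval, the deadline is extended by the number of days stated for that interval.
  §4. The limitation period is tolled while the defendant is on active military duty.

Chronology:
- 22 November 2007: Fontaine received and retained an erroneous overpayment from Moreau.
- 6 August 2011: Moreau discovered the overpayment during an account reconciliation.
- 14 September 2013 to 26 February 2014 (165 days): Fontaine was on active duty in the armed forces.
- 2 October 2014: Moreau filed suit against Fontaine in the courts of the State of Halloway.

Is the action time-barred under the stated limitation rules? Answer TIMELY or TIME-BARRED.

TIMELY

The claim accrued on 6 August 2011 — the later of the 22 November 2007 act and the 6 August 2011 discovery.
The untolled deadline — 3 years after 6 August 2011 — is 6 August 2014.
Because the defendant's active military service ran from 14 September 2013 to 26 February 2014, the deadline is extended by 165 days to 18 January 2015.
Moreau filed on 2 October 2014, before the 18 January 2015 deadline, so the action is timely.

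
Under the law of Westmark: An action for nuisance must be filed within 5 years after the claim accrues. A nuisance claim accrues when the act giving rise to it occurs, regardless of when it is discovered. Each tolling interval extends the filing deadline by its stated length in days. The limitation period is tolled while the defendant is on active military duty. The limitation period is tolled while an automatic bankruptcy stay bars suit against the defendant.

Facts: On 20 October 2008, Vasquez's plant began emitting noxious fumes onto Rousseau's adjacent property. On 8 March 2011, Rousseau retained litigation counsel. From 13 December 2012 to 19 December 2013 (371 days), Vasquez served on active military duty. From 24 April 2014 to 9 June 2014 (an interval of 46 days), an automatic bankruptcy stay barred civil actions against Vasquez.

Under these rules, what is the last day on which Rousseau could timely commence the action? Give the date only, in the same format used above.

The limitation period began to run on 20 October 2008.
5 years from 20 October 2008 is 20 October 2013.
The period was tolled for 371 days by the defendant's active military service (13 December 2012 to 19 December 2013), pushing the deadline to 26 October 2014.
Because the automatic bankruptcy stay ran from 24 April 2014 to 9 June 2014, the deadline is extended by 46 days to 11 December 2014.
None of the other events listed affects the running of the period under the stated rules.

11 December 2014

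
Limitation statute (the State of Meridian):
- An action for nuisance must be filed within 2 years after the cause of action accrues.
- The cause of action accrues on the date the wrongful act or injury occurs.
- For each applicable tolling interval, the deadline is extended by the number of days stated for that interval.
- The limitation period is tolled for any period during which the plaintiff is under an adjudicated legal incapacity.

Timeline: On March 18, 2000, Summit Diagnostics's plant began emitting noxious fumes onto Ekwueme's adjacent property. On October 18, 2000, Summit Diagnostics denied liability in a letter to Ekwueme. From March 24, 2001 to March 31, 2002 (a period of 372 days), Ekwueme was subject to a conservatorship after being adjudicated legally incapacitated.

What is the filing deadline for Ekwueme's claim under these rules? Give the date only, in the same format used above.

March 25, 2003

The cause of action accrued on March 18, 2000, the date of the act.
Adding the 2 years base period to March 18, 2000 gives a deadline of March 18, 2002, before any tolling.
The period was tolled for 372 days by the plaintiff's legal incapacity (March 24, 2001 to March 31, 2002), pushing the deadline to March 25, 2003.
None of the other events listed affects the running of the period under the stated rules.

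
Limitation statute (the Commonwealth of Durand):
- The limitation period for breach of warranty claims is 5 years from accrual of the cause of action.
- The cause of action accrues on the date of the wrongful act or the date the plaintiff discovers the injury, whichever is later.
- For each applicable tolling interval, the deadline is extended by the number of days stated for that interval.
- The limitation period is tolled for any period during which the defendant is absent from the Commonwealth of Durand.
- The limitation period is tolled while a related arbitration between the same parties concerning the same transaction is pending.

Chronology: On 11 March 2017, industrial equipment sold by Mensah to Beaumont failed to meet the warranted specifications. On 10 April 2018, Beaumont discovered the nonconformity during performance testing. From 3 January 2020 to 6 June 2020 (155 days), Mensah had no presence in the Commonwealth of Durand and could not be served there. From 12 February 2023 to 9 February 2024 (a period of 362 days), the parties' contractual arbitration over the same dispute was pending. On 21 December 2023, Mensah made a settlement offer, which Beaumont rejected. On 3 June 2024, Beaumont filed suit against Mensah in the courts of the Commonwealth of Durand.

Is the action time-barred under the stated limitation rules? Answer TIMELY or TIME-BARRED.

TIMELY

Taking the later of the act (11 March 2017) and discovery (10 April 2018), the claim accrued on 10 April 2018.
5 years from 10 April 2018 is 10 April 2023.
The period was tolled for 155 days by the defendant's absence from the jurisdiction (3 January 2020 to 6 June 2020), pushing the deadline to 12 September 2023.
The pending related arbitration from 12 February 2023 to 9 February 2024 tolled the period for 362 days, extending the deadline to 8 September 2024.
Nothing else in the chronology tolls or restarts the period.
Beaumont filed on 3 June 2024, before the 8 September 2024 deadline, so the action is timely.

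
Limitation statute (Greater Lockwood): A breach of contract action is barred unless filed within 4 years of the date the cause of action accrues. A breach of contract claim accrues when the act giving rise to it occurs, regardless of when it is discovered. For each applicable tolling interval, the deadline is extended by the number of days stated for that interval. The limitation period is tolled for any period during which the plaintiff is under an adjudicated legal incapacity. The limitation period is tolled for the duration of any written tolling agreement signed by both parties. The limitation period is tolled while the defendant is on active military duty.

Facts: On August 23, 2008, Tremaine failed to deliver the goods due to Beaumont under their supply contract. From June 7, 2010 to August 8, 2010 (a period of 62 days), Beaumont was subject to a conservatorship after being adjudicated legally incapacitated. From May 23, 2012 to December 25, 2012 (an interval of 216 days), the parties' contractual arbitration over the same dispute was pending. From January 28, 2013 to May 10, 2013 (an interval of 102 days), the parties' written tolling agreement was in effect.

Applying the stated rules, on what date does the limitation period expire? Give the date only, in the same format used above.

The limitation period began to run on August 23, 2008.
The untolled deadline — 4 years after August 23, 2008 — is August 23, 2012.
The period was tolled for 62 days by the plaintiff's legal incapacity (June 7, 2010 to August 8, 2010), pushing the deadline to October 24, 2012.
The written tolling agreement starting January 28, 2013 came too late — the period had run on October 24, 2012 — and so does not extend the deadline.
Although a pending arbitration ran from May 23, 2012 to December 25, 2012, the stated rules do not make that a tolling event, so it is disregarded.

October 24, 2012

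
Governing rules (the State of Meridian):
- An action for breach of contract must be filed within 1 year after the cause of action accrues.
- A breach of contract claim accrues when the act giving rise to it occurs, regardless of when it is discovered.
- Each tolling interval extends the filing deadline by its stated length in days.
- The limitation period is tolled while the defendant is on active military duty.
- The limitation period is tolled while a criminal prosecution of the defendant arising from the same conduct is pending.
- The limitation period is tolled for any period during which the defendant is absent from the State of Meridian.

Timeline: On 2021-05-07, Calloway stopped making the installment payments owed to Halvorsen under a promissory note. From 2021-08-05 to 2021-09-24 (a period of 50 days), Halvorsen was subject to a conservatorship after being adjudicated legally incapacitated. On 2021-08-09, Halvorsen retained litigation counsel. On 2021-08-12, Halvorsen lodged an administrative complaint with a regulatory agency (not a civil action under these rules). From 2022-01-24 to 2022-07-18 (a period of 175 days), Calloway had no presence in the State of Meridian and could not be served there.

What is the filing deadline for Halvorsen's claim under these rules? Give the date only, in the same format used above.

The claim accrued on 2021-05-07, when the wrongful act occurred.
Adding the 1 year base period to 2021-05-07 gives a deadline of 2022-05-07, before any tolling.
The defendant's absence from the jurisdiction from 2022-01-24 to 2022-07-18 tolled the period for 175 days, extending the deadline to 2022-10-29.
The plaintiff's legal incapacity from 2021-08-05 to 2021-09-24 does not toll the period, because no stated rule makes the plaintiff's incapacity a tolling event.
The other events in the timeline have no effect on the limitation period under the stated rules.

2022-10-29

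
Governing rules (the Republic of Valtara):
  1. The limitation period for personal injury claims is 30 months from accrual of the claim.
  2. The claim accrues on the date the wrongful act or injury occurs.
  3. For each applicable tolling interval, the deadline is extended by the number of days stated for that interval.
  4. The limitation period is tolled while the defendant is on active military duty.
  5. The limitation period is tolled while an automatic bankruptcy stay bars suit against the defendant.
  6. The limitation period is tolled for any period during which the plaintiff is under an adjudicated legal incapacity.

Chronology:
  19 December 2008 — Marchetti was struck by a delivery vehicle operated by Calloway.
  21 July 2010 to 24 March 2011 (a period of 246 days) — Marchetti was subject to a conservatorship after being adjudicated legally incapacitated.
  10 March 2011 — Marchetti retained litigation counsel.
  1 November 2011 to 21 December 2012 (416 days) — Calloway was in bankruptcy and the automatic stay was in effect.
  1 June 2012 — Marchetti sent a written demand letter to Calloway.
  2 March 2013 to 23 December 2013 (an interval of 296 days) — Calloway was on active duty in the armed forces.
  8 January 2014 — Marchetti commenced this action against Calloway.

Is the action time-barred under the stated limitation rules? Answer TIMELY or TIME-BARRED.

The limitation period began to run on 19 December 2008.
Adding the 30 months base period to 19 December 2008 gives a deadline of 19 June 2011, before any tolling.
Because the plaintiff's legal incapacity ran from 21 July 2010 to 24 March 2011, the deadline is extended by 246 days to 20 February 2012.
Because the automatic bankruptcy stay ran from 1 November 2011 to 21 December 2012, the deadline is extended by 416 days to 11 April 2013.
The defendant's active military service from 2 March 2013 to 23 December 2013 tolled the period for 296 days, extending the deadline to 1 February 2014.
Nothing else in the chronology tolls or restarts the period.
Filing on 8 January 2014 beat the 1 February 2014 deadline — the action is timely.

TIMELY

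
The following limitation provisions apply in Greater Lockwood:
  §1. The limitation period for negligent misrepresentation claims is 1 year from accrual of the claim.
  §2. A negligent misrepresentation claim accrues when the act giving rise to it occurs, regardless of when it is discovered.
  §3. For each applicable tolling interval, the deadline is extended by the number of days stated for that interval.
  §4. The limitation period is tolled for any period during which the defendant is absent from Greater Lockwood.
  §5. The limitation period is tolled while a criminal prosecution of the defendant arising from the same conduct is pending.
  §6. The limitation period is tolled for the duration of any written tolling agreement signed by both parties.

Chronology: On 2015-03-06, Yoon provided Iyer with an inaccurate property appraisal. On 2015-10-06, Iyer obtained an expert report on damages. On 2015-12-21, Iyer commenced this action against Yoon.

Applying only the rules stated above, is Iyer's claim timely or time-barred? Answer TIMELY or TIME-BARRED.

TIMELY

The limitation period began to run on 2015-03-06.
The untolled deadline — 1 year after 2015-03-06 — is 2016-03-06.
None of the other events listed affects the running of the period under the stated rules.
Filing on 2015-12-21 beat the 2016-03-06 deadline — the action is timely.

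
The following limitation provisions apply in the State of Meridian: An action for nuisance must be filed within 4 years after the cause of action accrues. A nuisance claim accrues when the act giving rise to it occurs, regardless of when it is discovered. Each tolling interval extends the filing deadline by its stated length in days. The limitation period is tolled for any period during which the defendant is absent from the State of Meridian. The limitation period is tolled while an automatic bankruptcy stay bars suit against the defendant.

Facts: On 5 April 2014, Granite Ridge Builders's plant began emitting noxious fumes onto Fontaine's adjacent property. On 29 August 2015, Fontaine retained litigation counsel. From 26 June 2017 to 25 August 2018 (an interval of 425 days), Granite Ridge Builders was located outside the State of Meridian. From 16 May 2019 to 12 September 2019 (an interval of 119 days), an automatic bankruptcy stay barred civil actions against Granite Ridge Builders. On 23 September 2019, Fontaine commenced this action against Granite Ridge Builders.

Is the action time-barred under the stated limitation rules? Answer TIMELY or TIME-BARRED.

The claim accrued on 5 April 2014, when the wrongful act occurred.
The untolled deadline — 4 years after 5 April 2014 — is 5 April 2018.
Because the defendant's absence from the jurisdiction ran from 26 June 2017 to 25 August 2018, the deadline is extended by 425 days to 4 June 2019.
The automatic bankruptcy stay from 16 May 2019 to 12 September 2019 tolled the period for 119 days, extending the deadline to 1 October 2019.
Nothing else in the chronology tolls or restarts the period.
Filing on 23 September 2019 beat the 1 October 2019 deadline — the action is timely.

TIMELY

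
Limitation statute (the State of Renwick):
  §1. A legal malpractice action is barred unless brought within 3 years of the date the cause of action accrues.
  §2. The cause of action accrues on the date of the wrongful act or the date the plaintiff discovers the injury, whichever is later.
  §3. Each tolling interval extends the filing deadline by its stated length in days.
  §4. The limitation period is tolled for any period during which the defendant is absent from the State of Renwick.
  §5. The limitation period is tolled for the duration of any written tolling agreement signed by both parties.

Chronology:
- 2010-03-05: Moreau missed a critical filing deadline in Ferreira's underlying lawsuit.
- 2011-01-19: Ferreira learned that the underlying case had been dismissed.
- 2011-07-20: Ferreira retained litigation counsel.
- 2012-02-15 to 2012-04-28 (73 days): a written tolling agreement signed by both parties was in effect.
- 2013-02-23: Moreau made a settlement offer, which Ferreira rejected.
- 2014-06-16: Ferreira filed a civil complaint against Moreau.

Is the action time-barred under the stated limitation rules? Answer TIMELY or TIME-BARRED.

The claim accrued on 2011-01-19 — the later of the 2010-03-05 act and the 2011-01-19 discovery.
Adding the 3 years base period to 2011-01-19 gives a deadline of 2014-01-19, before any tolling.
Because the written tolling agreement ran from 2012-02-15 to 2012-04-28, the deadline is extended by 73 days to 2014-04-02.
Nothing else in the chronology tolls or restarts the period.
Ferreira filed on 2014-06-16, after the 2014-04-02 deadline, so the action is time-barred.

TIME-BARRED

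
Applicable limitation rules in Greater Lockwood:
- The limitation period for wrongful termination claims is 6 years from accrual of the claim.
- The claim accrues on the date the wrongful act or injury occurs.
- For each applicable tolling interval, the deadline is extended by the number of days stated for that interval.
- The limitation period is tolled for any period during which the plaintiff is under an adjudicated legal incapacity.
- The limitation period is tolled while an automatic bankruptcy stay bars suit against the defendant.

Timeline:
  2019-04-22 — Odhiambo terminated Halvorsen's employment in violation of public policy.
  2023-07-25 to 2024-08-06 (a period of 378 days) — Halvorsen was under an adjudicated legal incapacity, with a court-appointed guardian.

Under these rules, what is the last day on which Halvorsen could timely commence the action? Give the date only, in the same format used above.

2026-05-05

The claim accrued on 2019-04-22, when the wrongful act occurred.
6 years from 2019-04-22 is 2025-04-22.
Because the plaintiff's legal incapacity ran from 2023-07-25 to 2024-08-06, the deadline is extended by 378 days to 2026-05-05.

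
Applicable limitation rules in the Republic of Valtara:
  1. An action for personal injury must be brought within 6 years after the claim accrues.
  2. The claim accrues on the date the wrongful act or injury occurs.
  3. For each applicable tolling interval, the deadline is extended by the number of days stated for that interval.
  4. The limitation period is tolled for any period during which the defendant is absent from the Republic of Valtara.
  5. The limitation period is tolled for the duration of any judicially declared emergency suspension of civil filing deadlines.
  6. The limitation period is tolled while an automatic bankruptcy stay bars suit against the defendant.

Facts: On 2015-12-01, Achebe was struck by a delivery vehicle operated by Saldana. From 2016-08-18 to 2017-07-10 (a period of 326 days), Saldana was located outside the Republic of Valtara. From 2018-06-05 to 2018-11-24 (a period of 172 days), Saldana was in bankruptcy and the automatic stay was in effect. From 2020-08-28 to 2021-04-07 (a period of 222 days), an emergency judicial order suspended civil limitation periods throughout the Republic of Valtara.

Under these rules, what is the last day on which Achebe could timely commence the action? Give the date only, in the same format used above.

2023-11-21

The limitation period began to run on 2015-12-01.
6 years from 2015-12-01 is 2021-12-01.
The defendant's absence from the jurisdiction from 2016-08-18 to 2017-07-10 tolled the period for 326 days, extending the deadline to 2022-10-23.
The period was tolled for 172 days by the automatic bankruptcy stay (2018-06-05 to 2018-11-24), pushing the deadline to 2023-04-13.
The period was tolled for 222 days by the emergency suspension of filing deadlines (2020-08-28 to 2021-04-07), pushing the deadline to 2023-11-21.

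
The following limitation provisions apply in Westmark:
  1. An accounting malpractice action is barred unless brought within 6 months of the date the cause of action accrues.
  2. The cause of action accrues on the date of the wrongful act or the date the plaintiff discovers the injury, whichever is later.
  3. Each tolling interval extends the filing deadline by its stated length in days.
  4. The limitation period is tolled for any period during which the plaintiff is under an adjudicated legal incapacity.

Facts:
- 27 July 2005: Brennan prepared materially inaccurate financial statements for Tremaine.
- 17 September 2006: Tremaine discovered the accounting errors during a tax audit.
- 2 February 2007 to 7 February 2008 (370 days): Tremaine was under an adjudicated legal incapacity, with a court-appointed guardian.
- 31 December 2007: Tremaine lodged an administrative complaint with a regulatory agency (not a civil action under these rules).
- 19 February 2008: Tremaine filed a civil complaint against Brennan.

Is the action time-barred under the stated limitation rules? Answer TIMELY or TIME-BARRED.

Because discovery on 17 September 2006 post-dates the 27 July 2005 act, accrual under the later-of rule falls on 17 September 2006.
The untolled deadline — 6 months after 17 September 2006 — is 17 March 2007.
The plaintiff's legal incapacity from 2 February 2007 to 7 February 2008 tolled the period for 370 days, extending the deadline to 21 March 2008.
Nothing else in the chronology tolls or restarts the period.
Tremaine filed on 19 February 2008, before the 21 March 2008 deadline, so the action is timely.

TIMELY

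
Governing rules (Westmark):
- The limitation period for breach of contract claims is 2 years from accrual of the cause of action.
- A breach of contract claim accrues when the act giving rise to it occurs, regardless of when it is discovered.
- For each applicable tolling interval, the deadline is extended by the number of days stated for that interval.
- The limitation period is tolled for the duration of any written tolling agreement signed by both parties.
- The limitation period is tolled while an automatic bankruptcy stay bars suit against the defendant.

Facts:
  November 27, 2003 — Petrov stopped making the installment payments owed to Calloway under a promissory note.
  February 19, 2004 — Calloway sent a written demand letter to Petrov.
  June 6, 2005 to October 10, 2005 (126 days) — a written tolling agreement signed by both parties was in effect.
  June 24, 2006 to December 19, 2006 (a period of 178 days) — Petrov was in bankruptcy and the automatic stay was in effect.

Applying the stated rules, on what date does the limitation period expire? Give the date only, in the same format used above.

The limitation period began to run on November 27, 2003.
The untolled deadline — 2 years after November 27, 2003 — is November 27, 2005.
Because the written tolling agreement ran from June 6, 2005 to October 10, 2005, the deadline is extended by 126 days to April 2, 2006.
The automatic bankruptcy stay from June 24, 2006 to December 19, 2006 began after the period had already run on April 2, 2006, so it has no tolling effect.
Nothing else in the chronology tolls or restarts the period.

April 2, 2006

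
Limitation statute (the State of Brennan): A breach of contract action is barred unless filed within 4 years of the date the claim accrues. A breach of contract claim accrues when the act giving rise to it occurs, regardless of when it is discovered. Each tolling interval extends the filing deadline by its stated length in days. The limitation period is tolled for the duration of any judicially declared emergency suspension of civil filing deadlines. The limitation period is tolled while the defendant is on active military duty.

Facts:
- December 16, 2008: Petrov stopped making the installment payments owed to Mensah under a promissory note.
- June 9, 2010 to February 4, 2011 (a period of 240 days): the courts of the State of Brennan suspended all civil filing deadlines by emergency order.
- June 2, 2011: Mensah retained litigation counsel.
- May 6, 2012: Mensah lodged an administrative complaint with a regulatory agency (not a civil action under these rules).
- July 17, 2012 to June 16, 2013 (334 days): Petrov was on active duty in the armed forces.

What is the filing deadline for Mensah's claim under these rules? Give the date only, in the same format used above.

The claim accrued on December 16, 2008, the date of the act.
Adding the 4 years base period to December 16, 2008 gives a deadline of December 16, 2012, before any tolling.
The period was tolled for 240 days by the emergency suspension of filing deadlines (June 9, 2010 to February 4, 2011), pushing the deadline to August 13, 2013.
The defendant's active military service from July 17, 2012 to June 16, 2013 tolled the period for 334 days, extending the deadline to July 13, 2014.
Nothing else in the chronology tolls or restarts the period.

July 13, 2014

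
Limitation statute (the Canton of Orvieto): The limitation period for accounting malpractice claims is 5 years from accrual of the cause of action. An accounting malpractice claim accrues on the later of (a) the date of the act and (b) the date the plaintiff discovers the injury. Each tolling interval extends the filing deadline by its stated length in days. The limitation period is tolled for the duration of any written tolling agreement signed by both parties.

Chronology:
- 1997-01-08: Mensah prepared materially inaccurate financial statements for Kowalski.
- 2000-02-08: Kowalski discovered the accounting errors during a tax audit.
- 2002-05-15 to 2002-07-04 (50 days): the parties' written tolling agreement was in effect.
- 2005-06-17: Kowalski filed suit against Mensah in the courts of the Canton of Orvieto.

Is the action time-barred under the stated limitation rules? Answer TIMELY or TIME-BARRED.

TIME-BARRED

The claim accrued on 2000-02-08 — the later of the 1997-01-08 act and the 2000-02-08 discovery.
Adding the 5 years base period to 2000-02-08 gives a deadline of 2005-02-08, before any tolling.
Because the written tolling agreement ran from 2002-05-15 to 2002-07-04, the deadline is extended by 50 days to 2005-03-30.
The 2005-06-17 filing falls after the 2005-03-30 deadline; the claim is time-barred.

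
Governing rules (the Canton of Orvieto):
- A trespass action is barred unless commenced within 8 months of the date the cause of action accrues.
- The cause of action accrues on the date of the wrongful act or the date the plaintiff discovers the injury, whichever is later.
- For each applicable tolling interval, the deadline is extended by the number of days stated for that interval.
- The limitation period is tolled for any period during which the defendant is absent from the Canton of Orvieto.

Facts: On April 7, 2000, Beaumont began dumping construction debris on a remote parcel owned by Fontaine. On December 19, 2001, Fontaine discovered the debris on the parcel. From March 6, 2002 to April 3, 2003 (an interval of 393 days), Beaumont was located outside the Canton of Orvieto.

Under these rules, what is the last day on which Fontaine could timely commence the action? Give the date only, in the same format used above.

September 16, 2003

The claim accrued on December 19, 2001 — the later of the April 7, 2000 act and the December 19, 2001 discovery.
Adding the 8 months base period to December 19, 2001 gives a deadline of August 19, 2002, before any tolling.
Because the defendant's absence from the jurisdiction ran from March 6, 2002 to April 3, 2003, the deadline is extended by 393 days to September 16, 2003.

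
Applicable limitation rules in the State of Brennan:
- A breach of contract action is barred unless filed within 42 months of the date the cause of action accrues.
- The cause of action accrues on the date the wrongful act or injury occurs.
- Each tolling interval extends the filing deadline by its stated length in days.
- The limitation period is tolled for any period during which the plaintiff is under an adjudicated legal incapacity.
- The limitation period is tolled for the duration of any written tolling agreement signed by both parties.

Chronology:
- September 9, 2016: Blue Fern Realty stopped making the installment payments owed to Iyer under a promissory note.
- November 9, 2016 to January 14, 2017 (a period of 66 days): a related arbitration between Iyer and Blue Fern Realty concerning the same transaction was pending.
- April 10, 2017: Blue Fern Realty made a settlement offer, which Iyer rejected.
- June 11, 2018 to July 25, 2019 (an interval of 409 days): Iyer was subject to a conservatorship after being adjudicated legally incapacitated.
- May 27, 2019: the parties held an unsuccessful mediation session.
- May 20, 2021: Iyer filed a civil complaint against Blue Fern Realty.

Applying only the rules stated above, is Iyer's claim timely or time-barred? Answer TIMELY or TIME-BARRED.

TIME-BARRED

The cause of action accrued on September 9, 2016, the date of the act.
42 months from September 9, 2016 is March 9, 2020.
The plaintiff's legal incapacity from June 11, 2018 to July 25, 2019 tolled the period for 409 days, extending the deadline to April 22, 2021.
The pending related arbitration from November 9, 2016 to January 14, 2017 does not toll the period, because no stated rule makes a pending arbitration a tolling event.
None of the other events listed affects the running of the period under the stated rules.
The May 20, 2021 filing falls after the April 22, 2021 deadline; the claim is time-barred.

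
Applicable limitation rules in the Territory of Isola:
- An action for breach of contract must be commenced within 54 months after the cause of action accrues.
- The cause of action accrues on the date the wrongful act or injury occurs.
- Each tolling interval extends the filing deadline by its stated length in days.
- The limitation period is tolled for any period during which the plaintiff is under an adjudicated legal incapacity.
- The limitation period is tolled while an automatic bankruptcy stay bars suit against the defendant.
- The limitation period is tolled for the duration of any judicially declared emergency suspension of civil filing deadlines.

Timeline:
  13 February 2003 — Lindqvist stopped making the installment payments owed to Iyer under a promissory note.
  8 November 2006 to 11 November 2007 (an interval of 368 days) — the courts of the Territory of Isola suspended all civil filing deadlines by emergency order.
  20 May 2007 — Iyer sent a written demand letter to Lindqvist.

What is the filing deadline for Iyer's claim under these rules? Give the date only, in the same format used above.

The limitation period began to run on 13 February 2003.
The untolled deadline — 54 months after 13 February 2003 — is 13 August 2007.
The emergency suspension of filing deadlines from 8 November 2006 to 11 November 2007 tolled the period for 368 days, extending the deadline to 15 August 2008.
None of the other events listed affects the running of the period under the stated rules.

15 August 2008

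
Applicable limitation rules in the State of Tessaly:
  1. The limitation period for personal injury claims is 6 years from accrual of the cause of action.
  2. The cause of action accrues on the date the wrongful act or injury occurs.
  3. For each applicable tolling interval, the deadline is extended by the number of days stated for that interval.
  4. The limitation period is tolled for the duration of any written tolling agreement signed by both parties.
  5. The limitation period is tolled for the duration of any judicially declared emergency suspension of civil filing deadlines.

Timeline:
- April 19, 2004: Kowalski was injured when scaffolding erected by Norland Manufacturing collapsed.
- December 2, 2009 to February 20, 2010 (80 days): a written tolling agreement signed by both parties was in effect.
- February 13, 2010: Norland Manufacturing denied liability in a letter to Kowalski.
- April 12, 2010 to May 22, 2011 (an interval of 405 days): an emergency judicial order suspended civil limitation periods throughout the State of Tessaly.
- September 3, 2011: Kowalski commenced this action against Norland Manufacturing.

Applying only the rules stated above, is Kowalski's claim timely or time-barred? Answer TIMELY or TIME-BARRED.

TIME-BARRED

The cause of action accrued on April 19, 2004, the date of the act.
Adding the 6 years base period to April 19, 2004 gives a deadline of April 19, 2010, before any tolling.
The period was tolled for 80 days by the written tolling agreement (December 2, 2009 to February 20, 2010), pushing the deadline to July 8, 2010.
Because the emergency suspension of filing deadlines ran from April 12, 2010 to May 22, 2011, the deadline is extended by 405 days to August 17, 2011.
The other events in the timeline have no effect on the limitation period under the stated rules.
The September 3, 2011 filing falls after the August 17, 2011 deadline; the claim is time-barred.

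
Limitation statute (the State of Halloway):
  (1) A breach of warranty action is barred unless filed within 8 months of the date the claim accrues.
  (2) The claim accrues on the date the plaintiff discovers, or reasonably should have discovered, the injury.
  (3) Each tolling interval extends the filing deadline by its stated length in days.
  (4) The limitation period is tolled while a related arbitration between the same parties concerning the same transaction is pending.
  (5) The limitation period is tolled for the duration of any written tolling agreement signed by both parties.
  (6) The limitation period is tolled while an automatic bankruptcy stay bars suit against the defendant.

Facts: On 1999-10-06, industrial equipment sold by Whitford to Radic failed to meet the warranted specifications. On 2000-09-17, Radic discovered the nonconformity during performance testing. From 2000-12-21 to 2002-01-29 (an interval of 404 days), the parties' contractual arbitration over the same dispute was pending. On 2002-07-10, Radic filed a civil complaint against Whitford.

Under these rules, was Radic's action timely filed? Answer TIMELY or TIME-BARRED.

TIME-BARRED

The claim did not accrue until Radic discovered the injury on 2000-09-17; the 1999-10-06 act date does not start the clock under the stated rule.
The untolled deadline — 8 months after 2000-09-17 — is 2001-05-17.
The pending related arbitration from 2000-12-21 to 2002-01-29 tolled the period for 404 days, extending the deadline to 2002-06-25.
Radic filed on 2002-07-10, after the 2002-06-25 deadline, so the action is time-barred.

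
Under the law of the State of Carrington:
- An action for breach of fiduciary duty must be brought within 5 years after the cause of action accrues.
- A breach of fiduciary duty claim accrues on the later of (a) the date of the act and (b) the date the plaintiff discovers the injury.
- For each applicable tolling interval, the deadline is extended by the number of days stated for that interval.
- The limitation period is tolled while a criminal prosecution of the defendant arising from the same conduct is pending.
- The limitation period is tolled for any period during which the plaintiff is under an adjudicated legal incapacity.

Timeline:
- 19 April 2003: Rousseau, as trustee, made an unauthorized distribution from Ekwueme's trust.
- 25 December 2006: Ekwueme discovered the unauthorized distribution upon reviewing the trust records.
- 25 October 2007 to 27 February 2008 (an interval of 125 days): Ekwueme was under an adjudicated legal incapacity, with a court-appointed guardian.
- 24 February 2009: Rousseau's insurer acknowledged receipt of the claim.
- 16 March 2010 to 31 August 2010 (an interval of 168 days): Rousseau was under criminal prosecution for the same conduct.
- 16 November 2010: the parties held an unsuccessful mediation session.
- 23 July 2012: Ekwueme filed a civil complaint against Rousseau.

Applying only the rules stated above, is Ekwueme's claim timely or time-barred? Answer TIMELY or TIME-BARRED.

The claim accrued on 25 December 2006 — the later of the 19 April 2003 act and the 25 December 2006 discovery.
Adding the 5 years base period to 25 December 2006 gives a deadline of 25 December 2011, before any tolling.
Because the plaintiff's legal incapacity ran from 25 October 2007 to 27 February 2008, the deadline is extended by 125 days to 28 April 2012.
The period was tolled for 168 days by the pending criminal prosecution (16 March 2010 to 31 August 2010), pushing the deadline to 13 October 2012.
None of the other events listed affects the running of the period under the stated rules.
Filing on 23 July 2012 beat the 13 October 2012 deadline — the action is timely.

TIMELY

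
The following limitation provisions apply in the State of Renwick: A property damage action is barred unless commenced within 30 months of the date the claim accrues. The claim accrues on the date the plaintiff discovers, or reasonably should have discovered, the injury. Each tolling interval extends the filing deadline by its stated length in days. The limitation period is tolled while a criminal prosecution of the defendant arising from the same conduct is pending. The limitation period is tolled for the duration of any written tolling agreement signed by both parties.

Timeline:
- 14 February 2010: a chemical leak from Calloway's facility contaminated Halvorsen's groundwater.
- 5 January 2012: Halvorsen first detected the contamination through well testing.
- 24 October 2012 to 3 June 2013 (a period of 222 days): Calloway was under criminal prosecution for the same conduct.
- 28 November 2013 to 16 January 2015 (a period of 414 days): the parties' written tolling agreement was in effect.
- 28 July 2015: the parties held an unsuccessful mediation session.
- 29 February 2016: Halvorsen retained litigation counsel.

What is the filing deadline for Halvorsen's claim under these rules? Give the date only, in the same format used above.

Accrual is tied to discovery, so the period began on 5 January 2012 rather than on 14 February 2010 when the act occurred.
30 months from 5 January 2012 is 5 July 2014.
Because the pending criminal prosecution ran from 24 October 2012 to 3 June 2013, the deadline is extended by 222 days to 12 February 2015.
Because the written tolling agreement ran from 28 November 2013 to 16 January 2015, the deadline is extended by 414 days to 1 April 2016.
None of the other events listed affects the running of the period under the stated rules.

1 April 2016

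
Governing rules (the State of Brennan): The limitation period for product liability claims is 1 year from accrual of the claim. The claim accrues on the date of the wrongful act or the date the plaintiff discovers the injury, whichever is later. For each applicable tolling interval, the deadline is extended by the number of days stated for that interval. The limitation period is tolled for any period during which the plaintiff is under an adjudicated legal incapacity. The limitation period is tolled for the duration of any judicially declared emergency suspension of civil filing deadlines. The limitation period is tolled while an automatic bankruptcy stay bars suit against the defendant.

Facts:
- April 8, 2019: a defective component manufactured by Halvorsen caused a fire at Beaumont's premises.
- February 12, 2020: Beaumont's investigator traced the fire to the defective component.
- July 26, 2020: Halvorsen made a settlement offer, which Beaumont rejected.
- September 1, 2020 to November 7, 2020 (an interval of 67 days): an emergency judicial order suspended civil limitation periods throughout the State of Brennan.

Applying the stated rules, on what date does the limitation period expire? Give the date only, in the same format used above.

April 20, 2021

Because discovery on February 12, 2020 post-dates the April 8, 2019 act, accrual under the later-of rule falls on February 12, 2020.
The untolled deadline — 1 year after February 12, 2020 — is February 12, 2021.
The emergency suspension of filing deadlines from September 1, 2020 to November 7, 2020 tolled the period for 67 days, extending the deadline to April 20, 2021.
Nothing else in the chronology tolls or restarts the period.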